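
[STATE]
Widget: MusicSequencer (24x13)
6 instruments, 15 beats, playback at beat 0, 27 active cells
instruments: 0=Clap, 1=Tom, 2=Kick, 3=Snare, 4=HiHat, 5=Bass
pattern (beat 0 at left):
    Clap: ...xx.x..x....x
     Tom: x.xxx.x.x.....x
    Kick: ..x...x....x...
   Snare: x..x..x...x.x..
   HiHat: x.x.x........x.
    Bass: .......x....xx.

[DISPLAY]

      ▼12345678901234   
  Clap···██·█··█····█   
   Tom█·███·█·█·····█   
  Kick··█···█····█···   
 Snare█··█··█···█·█··   
 HiHat█·█·█········█·   
  Bass·······█····██·   
                        
                        
                        
                        
                        
                        


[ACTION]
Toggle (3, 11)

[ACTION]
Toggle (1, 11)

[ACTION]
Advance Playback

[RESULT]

      0▼2345678901234   
  Clap···██·█··█····█   
   Tom█·███·█·█··█··█   
  Kick··█···█····█···   
 Snare█··█··█···███··   
 HiHat█·█·█········█·   
  Bass·······█····██·   
                        
                        
                        
                        
                        
                        


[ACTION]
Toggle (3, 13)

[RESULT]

      0▼2345678901234   
  Clap···██·█··█····█   
   Tom█·███·█·█··█··█   
  Kick··█···█····█···   
 Snare█··█··█···████·   
 HiHat█·█·█········█·   
  Bass·······█····██·   
                        
                        
                        
                        
                        
                        


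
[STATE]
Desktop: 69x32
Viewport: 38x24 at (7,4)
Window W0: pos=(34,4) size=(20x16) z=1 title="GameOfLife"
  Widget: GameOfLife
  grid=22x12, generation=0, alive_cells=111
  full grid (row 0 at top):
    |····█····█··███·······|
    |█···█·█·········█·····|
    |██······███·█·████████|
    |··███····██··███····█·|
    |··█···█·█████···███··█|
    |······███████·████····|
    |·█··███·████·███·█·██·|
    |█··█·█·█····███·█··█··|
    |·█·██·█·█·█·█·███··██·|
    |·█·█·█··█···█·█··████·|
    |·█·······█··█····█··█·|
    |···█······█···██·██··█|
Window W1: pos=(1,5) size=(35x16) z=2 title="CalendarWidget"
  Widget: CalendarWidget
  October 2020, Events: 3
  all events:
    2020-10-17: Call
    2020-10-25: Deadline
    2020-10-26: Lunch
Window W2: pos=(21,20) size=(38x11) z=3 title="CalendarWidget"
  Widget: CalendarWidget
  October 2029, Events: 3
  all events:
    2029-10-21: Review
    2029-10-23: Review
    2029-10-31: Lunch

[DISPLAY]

                           ┏━━━━━━━━━━
━━━━━━━━━━━━━━━━━━━━━━━━━━━━┓GameOfLif
ndarWidget                  ┃─────────
────────────────────────────┨en: 0    
      October 2020          ┃·█····█··
 We Th Fr Sa Su             ┃·█·█·····
     1  2  3  4             ┃·····███·
  7  8  9 10 11             ┃██····██·
 14 15 16 17* 18            ┃···█·████
 21 22 23 24 25*            ┃···██████
7 28 29 30 31               ┃·███·████
                            ┃█·█·█····
                            ┃██·█·█·█·
                            ┃█·█··█···
                            ┃······█··
                            ┃━━━━━━━━━
━━━━━━━━━━━━━━┏━━━━━━━━━━━━━━━━━━━━━━━
              ┃ CalendarWidget        
              ┠───────────────────────
              ┃            October 202
              ┃Mo Tu We Th Fr Sa Su   
              ┃ 1  2  3  4  5  6  7   
              ┃ 8  9 10 11 12 13 14   
              ┃15 16 17 18 19 20 21*  


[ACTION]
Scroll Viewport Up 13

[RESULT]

                                      
                                      
                                      
                                      
                           ┏━━━━━━━━━━
━━━━━━━━━━━━━━━━━━━━━━━━━━━━┓GameOfLif
ndarWidget                  ┃─────────
────────────────────────────┨en: 0    
      October 2020          ┃·█····█··
 We Th Fr Sa Su             ┃·█·█·····
     1  2  3  4             ┃·····███·
  7  8  9 10 11             ┃██····██·
 14 15 16 17* 18            ┃···█·████
 21 22 23 24 25*            ┃···██████
7 28 29 30 31               ┃·███·████
                            ┃█·█·█····
                            ┃██·█·█·█·
                            ┃█·█··█···
                            ┃······█··
                            ┃━━━━━━━━━
━━━━━━━━━━━━━━┏━━━━━━━━━━━━━━━━━━━━━━━
              ┃ CalendarWidget        
              ┠───────────────────────
              ┃            October 202


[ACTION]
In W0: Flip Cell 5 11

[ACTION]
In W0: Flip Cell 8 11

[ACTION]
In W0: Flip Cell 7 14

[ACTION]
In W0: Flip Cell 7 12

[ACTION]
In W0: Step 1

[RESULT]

                                      
                                      
                                      
                                      
                           ┏━━━━━━━━━━
━━━━━━━━━━━━━━━━━━━━━━━━━━━━┓GameOfLif
ndarWidget                  ┃─────────
────────────────────────────┨en: 1    
      October 2020          ┃··█······
 We Th Fr Sa Su             ┃··█··█·██
     1  2  3  4             ┃·██··█·██
  7  8  9 10 11             ┃█···█····
 14 15 16 17* 18            ┃··██·····
 21 22 23 24 25*            ┃·········
7 28 29 30 31               ┃·█······█
                            ┃█········
                            ┃█··█·██·█
                            ┃█·█·██·█·
                            ┃·█····█·█
                            ┃━━━━━━━━━
━━━━━━━━━━━━━━┏━━━━━━━━━━━━━━━━━━━━━━━
              ┃ CalendarWidget        
              ┠───────────────────────
              ┃            October 202


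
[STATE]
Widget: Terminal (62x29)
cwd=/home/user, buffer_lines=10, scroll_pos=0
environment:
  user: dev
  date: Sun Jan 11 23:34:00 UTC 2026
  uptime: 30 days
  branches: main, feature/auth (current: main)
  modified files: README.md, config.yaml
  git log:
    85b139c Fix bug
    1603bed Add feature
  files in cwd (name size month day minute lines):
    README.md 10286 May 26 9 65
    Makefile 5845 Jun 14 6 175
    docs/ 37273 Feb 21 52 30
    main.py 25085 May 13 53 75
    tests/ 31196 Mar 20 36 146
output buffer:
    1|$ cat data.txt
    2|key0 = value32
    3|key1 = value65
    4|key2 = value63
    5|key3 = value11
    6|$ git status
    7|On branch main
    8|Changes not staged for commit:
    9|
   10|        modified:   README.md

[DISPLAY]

$ cat data.txt                                                
key0 = value32                                                
key1 = value65                                                
key2 = value63                                                
key3 = value11                                                
$ git status                                                  
On branch main                                                
Changes not staged for commit:                                
                                                              
        modified:   README.md                                 
$ █                                                           
                                                              
                                                              
                                                              
                                                              
                                                              
                                                              
                                                              
                                                              
                                                              
                                                              
                                                              
                                                              
                                                              
                                                              
                                                              
                                                              
                                                              
                                                              


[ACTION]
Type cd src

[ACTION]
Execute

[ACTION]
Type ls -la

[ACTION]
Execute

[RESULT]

$ cat data.txt                                                
key0 = value32                                                
key1 = value65                                                
key2 = value63                                                
key3 = value11                                                
$ git status                                                  
On branch main                                                
Changes not staged for commit:                                
                                                              
        modified:   README.md                                 
$ cd src                                                      
                                                              
$ ls -la                                                      
-rw-r--r--  1 dev group    10286 May 26 10:09 README.md       
-rw-r--r--  1 dev group     5845 Jun 14 10:06 Makefile        
drwxr-xr-x  1 dev group    37273 Feb 21 10:52 docs/           
-rw-r--r--  1 dev group    25085 May 13 10:53 main.py         
drwxr-xr-x  1 dev group    31196 Mar 20 10:36 tests/          
$ █                                                           
                                                              
                                                              
                                                              
                                                              
                                                              
                                                              
                                                              
                                                              
                                                              
                                                              


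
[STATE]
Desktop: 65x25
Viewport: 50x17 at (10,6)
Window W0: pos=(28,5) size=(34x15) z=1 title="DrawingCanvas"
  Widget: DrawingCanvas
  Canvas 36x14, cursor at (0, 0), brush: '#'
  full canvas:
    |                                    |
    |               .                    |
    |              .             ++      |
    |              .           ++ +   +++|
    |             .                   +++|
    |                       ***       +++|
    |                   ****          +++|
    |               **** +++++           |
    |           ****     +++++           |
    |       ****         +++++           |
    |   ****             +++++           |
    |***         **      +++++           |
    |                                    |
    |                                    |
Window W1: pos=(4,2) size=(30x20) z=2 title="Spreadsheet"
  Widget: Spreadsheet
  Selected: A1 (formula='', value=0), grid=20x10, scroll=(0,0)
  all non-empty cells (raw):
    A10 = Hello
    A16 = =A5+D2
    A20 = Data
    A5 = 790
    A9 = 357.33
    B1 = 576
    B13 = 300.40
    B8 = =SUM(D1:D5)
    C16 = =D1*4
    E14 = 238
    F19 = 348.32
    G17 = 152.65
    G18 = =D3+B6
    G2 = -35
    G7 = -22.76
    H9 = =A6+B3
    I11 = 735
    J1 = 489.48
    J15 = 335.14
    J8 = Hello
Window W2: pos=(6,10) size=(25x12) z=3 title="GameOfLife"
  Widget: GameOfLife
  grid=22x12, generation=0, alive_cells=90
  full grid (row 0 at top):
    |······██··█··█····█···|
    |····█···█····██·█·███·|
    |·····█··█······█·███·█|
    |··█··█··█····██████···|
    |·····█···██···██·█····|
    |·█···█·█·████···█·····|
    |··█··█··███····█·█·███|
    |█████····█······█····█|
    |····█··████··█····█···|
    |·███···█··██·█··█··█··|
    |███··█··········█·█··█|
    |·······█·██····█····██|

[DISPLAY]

  A       B       C    ┃ingCanvas                 
-----------------------┃──────────────────────────
    [0]     576       0┃                          
      0       0       0┃          .               
━━━━━━━━━━━━━━━━━━━━┓ 0┃         .             ++ 
meOfLife            ┃ 0┃         .           ++ + 
────────────────────┨ 0┃        .                 
: 0                 ┃ 0┃                  ***     
··█··█······█·███·█ ┃ 0┃              ****        
··█··█····██████··· ┃ 0┃          **** +++++      
··█···██···██·█···· ┃ 0┃      ****     +++++      
··█·█·████···█····· ┃ 0┃  ****         +++++      
··█··███····█·█·███ ┃ 0┃**             +++++      
██····█······█····█ ┃ 0┃━━━━━━━━━━━━━━━━━━━━━━━━━━
·█··████··█····█··· ┃ 0┃                          
━━━━━━━━━━━━━━━━━━━━┛━━┛                          
                                                  


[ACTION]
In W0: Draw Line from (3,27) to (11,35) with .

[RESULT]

  A       B       C    ┃ingCanvas                 
-----------------------┃──────────────────────────
    [0]     576       0┃                          
      0       0       0┃          .               
━━━━━━━━━━━━━━━━━━━━┓ 0┃         .             ++ 
meOfLife            ┃ 0┃         .           +. + 
────────────────────┨ 0┃        .              .  
: 0                 ┃ 0┃                  ***   . 
··█··█······█·███·█ ┃ 0┃              ****       .
··█··█····██████··· ┃ 0┃          **** +++++      
··█···██···██·█···· ┃ 0┃      ****     +++++      
··█·█·████···█····· ┃ 0┃  ****         +++++      
··█··███····█·█·███ ┃ 0┃**             +++++      
██····█······█····█ ┃ 0┃━━━━━━━━━━━━━━━━━━━━━━━━━━
·█··████··█····█··· ┃ 0┃                          
━━━━━━━━━━━━━━━━━━━━┛━━┛                          
                                                  


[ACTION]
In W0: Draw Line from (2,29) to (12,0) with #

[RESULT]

  A       B       C    ┃ingCanvas                 
-----------------------┃──────────────────────────
    [0]     576       0┃                          
      0       0       0┃          .               
━━━━━━━━━━━━━━━━━━━━┓ 0┃         .             ## 
meOfLife            ┃ 0┃         .          ### + 
────────────────────┨ 0┃        .        ###   .  
: 0                 ┃ 0┃              ### ***   . 
··█··█······█·███·█ ┃ 0┃           ###****       .
··█··█····██████··· ┃ 0┃         ##*** +++++      
··█···██···██·█···· ┃ 0┃      ###*     +++++      
··█·█·████···█····· ┃ 0┃  *###         +++++      
··█··███····█·█·███ ┃ 0┃###            +++++      
██····█······█····█ ┃ 0┃━━━━━━━━━━━━━━━━━━━━━━━━━━
·█··████··█····█··· ┃ 0┃                          
━━━━━━━━━━━━━━━━━━━━┛━━┛                          
                                                  


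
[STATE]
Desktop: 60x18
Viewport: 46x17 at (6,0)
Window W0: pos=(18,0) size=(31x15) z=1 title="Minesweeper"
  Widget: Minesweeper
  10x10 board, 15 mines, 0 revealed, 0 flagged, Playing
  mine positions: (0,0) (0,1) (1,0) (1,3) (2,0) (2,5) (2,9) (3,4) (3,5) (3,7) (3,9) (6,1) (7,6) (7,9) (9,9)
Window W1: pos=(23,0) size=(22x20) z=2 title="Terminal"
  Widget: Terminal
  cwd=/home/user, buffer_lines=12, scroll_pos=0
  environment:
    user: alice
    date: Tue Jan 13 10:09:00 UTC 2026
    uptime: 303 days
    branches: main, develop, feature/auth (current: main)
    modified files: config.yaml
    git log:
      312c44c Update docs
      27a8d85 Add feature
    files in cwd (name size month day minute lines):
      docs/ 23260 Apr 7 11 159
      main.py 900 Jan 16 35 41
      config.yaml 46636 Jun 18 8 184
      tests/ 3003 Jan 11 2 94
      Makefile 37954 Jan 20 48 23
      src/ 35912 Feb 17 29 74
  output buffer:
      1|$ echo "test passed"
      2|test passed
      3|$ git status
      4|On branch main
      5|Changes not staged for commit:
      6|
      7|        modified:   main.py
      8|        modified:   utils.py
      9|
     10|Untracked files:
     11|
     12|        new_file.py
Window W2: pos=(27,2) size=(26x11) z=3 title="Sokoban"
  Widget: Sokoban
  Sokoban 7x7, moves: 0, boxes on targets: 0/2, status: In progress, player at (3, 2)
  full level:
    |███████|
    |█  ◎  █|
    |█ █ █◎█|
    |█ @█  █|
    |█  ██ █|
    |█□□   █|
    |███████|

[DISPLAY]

            ┏━━━━┏━━━━━━━━━━━━━━━━━━━━┓━━━┓   
            ┃ Min┃ Terminal           ┃   ┃   
            ┠────┠───┏━━━━━━━━━━━━━━━━━━━━━━━━
            ┃■■■■┃$ e┃ Sokoban                
            ┃■■■■┃tes┠────────────────────────
            ┃■■■■┃$ g┃███████                 
            ┃■■■■┃On ┃█  ◎  █                 
            ┃■■■■┃Cha┃█ █ █◎█                 
            ┃■■■■┃   ┃█ @█  █                 
            ┃■■■■┃   ┃█  ██ █                 
            ┃■■■■┃   ┃█□□   █                 
            ┃■■■■┃   ┃███████                 
            ┃■■■■┃Unt┗━━━━━━━━━━━━━━━━━━━━━━━━
            ┃    ┃                    ┃   ┃   
            ┗━━━━┃        new_file.py ┃━━━┛   
                 ┃$ █                 ┃       
                 ┃                    ┃       


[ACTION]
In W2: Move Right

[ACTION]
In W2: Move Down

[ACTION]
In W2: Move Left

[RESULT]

            ┏━━━━┏━━━━━━━━━━━━━━━━━━━━┓━━━┓   
            ┃ Min┃ Terminal           ┃   ┃   
            ┠────┠───┏━━━━━━━━━━━━━━━━━━━━━━━━
            ┃■■■■┃$ e┃ Sokoban                
            ┃■■■■┃tes┠────────────────────────
            ┃■■■■┃$ g┃███████                 
            ┃■■■■┃On ┃█  ◎  █                 
            ┃■■■■┃Cha┃█ █ █◎█                 
            ┃■■■■┃   ┃█  █  █                 
            ┃■■■■┃   ┃█@ ██ █                 
            ┃■■■■┃   ┃█□□   █                 
            ┃■■■■┃   ┃███████                 
            ┃■■■■┃Unt┗━━━━━━━━━━━━━━━━━━━━━━━━
            ┃    ┃                    ┃   ┃   
            ┗━━━━┃        new_file.py ┃━━━┛   
                 ┃$ █                 ┃       
                 ┃                    ┃       


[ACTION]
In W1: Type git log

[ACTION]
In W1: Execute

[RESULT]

            ┏━━━━┏━━━━━━━━━━━━━━━━━━━━┓━━━┓   
            ┃ Min┃ Terminal           ┃   ┃   
            ┠────┠───┏━━━━━━━━━━━━━━━━━━━━━━━━
            ┃■■■■┃$ e┃ Sokoban                
            ┃■■■■┃tes┠────────────────────────
            ┃■■■■┃$ g┃███████                 
            ┃■■■■┃On ┃█  ◎  █                 
            ┃■■■■┃Cha┃█ █ █◎█                 
            ┃■■■■┃   ┃█  █  █                 
            ┃■■■■┃   ┃█@ ██ █                 
            ┃■■■■┃   ┃█□□   █                 
            ┃■■■■┃   ┃███████                 
            ┃■■■■┃Unt┗━━━━━━━━━━━━━━━━━━━━━━━━
            ┃    ┃                    ┃   ┃   
            ┗━━━━┃        new_file.py ┃━━━┛   
                 ┃$ git log           ┃       
                 ┃312c44c Update docs ┃       


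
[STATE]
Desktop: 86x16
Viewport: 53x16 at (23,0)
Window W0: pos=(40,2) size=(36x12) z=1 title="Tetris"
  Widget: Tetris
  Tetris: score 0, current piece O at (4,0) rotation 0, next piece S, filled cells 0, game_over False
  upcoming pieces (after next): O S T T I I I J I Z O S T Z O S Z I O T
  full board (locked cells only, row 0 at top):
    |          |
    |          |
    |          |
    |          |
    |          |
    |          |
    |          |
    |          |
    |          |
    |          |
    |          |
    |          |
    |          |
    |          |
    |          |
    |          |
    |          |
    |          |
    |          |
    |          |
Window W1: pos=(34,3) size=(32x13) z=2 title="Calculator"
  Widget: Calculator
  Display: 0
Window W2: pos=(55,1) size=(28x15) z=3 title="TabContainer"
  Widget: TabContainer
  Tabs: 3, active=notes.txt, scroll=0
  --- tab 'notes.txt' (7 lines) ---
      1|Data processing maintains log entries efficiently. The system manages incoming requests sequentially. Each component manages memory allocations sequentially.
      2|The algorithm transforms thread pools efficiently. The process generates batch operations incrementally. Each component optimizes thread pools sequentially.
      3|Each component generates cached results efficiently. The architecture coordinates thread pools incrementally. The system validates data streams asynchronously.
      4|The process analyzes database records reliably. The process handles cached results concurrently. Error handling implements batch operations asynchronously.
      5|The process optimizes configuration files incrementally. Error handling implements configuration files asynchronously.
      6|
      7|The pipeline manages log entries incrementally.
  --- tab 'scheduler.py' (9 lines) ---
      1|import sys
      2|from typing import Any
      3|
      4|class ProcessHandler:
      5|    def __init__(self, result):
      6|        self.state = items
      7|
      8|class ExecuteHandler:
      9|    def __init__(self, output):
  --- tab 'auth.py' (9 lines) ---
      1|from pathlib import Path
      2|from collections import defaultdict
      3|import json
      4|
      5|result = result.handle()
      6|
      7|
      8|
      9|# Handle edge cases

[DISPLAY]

                                                     
                                ┏━━━━━━━━━━━━━━━━━━━━
                 ┏━━━━━━━━━━━━━━┃ TabContainer       
           ┏━━━━━━━━━━━━━━━━━━━━┠────────────────────
           ┃ Calculator         ┃[notes.txt]│ schedul
           ┠────────────────────┃────────────────────
           ┃                    ┃Data processing main
           ┃┌───┬───┬───┬───┐   ┃The algorithm transf
           ┃│ 7 │ 8 │ 9 │ ÷ │   ┃Each component gener
           ┃├───┼───┼───┼───┤   ┃The process analyzes
           ┃│ 4 │ 5 │ 6 │ × │   ┃The process optimize
           ┃├───┼───┼───┼───┤   ┃                    
           ┃│ 1 │ 2 │ 3 │ - │   ┃The pipeline manages
           ┃├───┼───┼───┼───┤   ┃                    
           ┃│ 0 │ . │ = │ + │   ┃                    
           ┗━━━━━━━━━━━━━━━━━━━━┗━━━━━━━━━━━━━━━━━━━━


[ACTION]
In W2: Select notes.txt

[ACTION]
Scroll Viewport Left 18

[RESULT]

                                                     
                                                  ┏━━
                                   ┏━━━━━━━━━━━━━━┃ T
                             ┏━━━━━━━━━━━━━━━━━━━━┠──
                             ┃ Calculator         ┃[n
                             ┠────────────────────┃──
                             ┃                    ┃Da
                             ┃┌───┬───┬───┬───┐   ┃Th
                             ┃│ 7 │ 8 │ 9 │ ÷ │   ┃Ea
                             ┃├───┼───┼───┼───┤   ┃Th
                             ┃│ 4 │ 5 │ 6 │ × │   ┃Th
                             ┃├───┼───┼───┼───┤   ┃  
                             ┃│ 1 │ 2 │ 3 │ - │   ┃Th
                             ┃├───┼───┼───┼───┤   ┃  
                             ┃│ 0 │ . │ = │ + │   ┃  
                             ┗━━━━━━━━━━━━━━━━━━━━┗━━


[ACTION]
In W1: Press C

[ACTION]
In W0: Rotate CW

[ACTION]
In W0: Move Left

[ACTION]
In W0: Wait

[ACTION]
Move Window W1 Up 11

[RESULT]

                             ┏━━━━━━━━━━━━━━━━━━━━━━━
                             ┃ Calculator         ┏━━
                             ┠────────────────────┃ T
                             ┃                    ┠──
                             ┃┌───┬───┬───┬───┐   ┃[n
                             ┃│ 7 │ 8 │ 9 │ ÷ │   ┃──
                             ┃├───┼───┼───┼───┤   ┃Da
                             ┃│ 4 │ 5 │ 6 │ × │   ┃Th
                             ┃├───┼───┼───┼───┤   ┃Ea
                             ┃│ 1 │ 2 │ 3 │ - │   ┃Th
                             ┃├───┼───┼───┼───┤   ┃Th
                             ┃│ 0 │ . │ = │ + │   ┃  
                             ┗━━━━━━━━━━━━━━━━━━━━┃Th
                                   ┗━━━━━━━━━━━━━━┃  
                                                  ┃  
                                                  ┗━━


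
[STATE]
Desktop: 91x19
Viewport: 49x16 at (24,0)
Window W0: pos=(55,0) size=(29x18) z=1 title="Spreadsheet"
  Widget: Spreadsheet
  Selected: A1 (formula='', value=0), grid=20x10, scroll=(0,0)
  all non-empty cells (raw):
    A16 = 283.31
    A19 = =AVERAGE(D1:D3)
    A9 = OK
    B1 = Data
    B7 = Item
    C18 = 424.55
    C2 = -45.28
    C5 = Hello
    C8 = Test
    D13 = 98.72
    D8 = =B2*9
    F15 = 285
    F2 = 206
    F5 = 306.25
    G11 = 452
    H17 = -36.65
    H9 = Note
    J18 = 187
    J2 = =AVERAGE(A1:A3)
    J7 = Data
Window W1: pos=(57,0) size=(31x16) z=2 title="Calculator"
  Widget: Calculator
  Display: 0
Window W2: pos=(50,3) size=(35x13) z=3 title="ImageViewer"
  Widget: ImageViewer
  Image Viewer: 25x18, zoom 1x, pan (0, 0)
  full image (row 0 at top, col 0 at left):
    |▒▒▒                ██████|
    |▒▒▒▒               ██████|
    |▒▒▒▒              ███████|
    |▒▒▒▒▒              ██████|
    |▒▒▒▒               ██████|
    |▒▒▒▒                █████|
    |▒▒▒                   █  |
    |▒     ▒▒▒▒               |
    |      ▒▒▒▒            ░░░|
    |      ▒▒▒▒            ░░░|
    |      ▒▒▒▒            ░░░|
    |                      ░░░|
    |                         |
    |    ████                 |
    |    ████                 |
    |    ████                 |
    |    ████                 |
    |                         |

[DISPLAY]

                               ┏━┏━━━━━━━━━━━━━━━
                               ┃ ┃ Calculator    
                               ┠─┠───────────────
                          ┏━━━━━━━━━━━━━━━━━━━━━━
                          ┃ ImageViewer          
                          ┠──────────────────────
                          ┃▒▒▒                ███
                          ┃▒▒▒▒               ███
                          ┃▒▒▒▒              ████
                          ┃▒▒▒▒▒              ███
                          ┃▒▒▒▒               ███
                          ┃▒▒▒▒                ██
                          ┃▒▒▒                   
                          ┃▒     ▒▒▒▒            
                          ┃      ▒▒▒▒            
                          ┗━━━━━━━━━━━━━━━━━━━━━━


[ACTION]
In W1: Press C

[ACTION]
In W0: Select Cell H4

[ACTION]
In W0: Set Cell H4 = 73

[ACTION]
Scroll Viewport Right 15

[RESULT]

                ┏━┏━━━━━━━━━━━━━━━━━━━━━━━━━━━━━┓
                ┃ ┃ Calculator                  ┃
                ┠─┠─────────────────────────────┨
           ┏━━━━━━━━━━━━━━━━━━━━━━━━━━━━━━━━━┓ 0┃
           ┃ ImageViewer                     ┃  ┃
           ┠─────────────────────────────────┨  ┃
           ┃▒▒▒                ██████        ┃  ┃
           ┃▒▒▒▒               ██████        ┃  ┃
           ┃▒▒▒▒              ███████        ┃  ┃
           ┃▒▒▒▒▒              ██████        ┃  ┃
           ┃▒▒▒▒               ██████        ┃  ┃
           ┃▒▒▒▒                █████        ┃  ┃
           ┃▒▒▒                   █          ┃  ┃
           ┃▒     ▒▒▒▒                       ┃  ┃
           ┃      ▒▒▒▒            ░░░        ┃  ┃
           ┗━━━━━━━━━━━━━━━━━━━━━━━━━━━━━━━━━┛━━┛


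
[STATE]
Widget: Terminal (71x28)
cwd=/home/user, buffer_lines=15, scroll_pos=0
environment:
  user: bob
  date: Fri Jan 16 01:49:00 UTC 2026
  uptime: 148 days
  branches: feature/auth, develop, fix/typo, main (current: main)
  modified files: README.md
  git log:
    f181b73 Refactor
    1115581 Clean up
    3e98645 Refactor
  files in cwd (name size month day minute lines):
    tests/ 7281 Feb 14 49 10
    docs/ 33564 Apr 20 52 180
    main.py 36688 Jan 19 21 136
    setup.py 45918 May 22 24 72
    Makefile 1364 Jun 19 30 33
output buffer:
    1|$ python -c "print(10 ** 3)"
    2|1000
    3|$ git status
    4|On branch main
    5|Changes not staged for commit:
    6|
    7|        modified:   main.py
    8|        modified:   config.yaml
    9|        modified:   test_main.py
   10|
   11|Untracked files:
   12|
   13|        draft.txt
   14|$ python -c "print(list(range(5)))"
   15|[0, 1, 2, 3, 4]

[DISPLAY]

$ python -c "print(10 ** 3)"                                           
1000                                                                   
$ git status                                                           
On branch main                                                         
Changes not staged for commit:                                         
                                                                       
        modified:   main.py                                            
        modified:   config.yaml                                        
        modified:   test_main.py                                       
                                                                       
Untracked files:                                                       
                                                                       
        draft.txt                                                      
$ python -c "print(list(range(5)))"                                    
[0, 1, 2, 3, 4]                                                        
$ █                                                                    
                                                                       
                                                                       
                                                                       
                                                                       
                                                                       
                                                                       
                                                                       
                                                                       
                                                                       
                                                                       
                                                                       
                                                                       


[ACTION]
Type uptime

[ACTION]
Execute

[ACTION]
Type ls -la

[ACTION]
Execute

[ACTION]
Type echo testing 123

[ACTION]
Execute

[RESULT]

$ python -c "print(10 ** 3)"                                           
1000                                                                   
$ git status                                                           
On branch main                                                         
Changes not staged for commit:                                         
                                                                       
        modified:   main.py                                            
        modified:   config.yaml                                        
        modified:   test_main.py                                       
                                                                       
Untracked files:                                                       
                                                                       
        draft.txt                                                      
$ python -c "print(list(range(5)))"                                    
[0, 1, 2, 3, 4]                                                        
$ uptime                                                               
 10:00  up 148 days                                                    
$ ls -la                                                               
drwxr-xr-x  1 bob group     7281 Feb 14 10:49 tests/                   
drwxr-xr-x  1 bob group    33564 Apr 20 10:52 docs/                    
-rw-r--r--  1 bob group    36688 Jan 19 10:21 main.py                  
-rw-r--r--  1 bob group    45918 May 22 10:24 setup.py                 
-rw-r--r--  1 bob group     1364 Jun 19 10:30 Makefile                 
$ echo testing 123                                                     
testing 123                                                            
$ █                                                                    
                                                                       
                                                                       


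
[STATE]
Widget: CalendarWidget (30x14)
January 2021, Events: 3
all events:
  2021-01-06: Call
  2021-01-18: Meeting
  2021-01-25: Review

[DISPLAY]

         January 2021         
Mo Tu We Th Fr Sa Su          
             1  2  3          
 4  5  6*  7  8  9 10         
11 12 13 14 15 16 17          
18* 19 20 21 22 23 24         
25* 26 27 28 29 30 31         
                              
                              
                              
                              
                              
                              
                              


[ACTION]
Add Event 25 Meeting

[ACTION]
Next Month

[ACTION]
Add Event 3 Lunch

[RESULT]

        February 2021         
Mo Tu We Th Fr Sa Su          
 1  2  3*  4  5  6  7         
 8  9 10 11 12 13 14          
15 16 17 18 19 20 21          
22 23 24 25 26 27 28          
                              
                              
                              
                              
                              
                              
                              
                              
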